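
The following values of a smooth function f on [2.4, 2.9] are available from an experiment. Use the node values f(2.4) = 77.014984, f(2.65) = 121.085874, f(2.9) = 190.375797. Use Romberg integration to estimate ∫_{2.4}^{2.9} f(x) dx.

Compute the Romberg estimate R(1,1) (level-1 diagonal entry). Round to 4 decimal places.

62.6445

R(0,0) (trapezoid, 1 panel, h=0.5000): 66.847695
R(1,0) (trapezoid, 2 panels, h=0.2500): 63.695316
R(1,1) = 63.695316 + (63.695316 − 66.847695)/3 = 62.644523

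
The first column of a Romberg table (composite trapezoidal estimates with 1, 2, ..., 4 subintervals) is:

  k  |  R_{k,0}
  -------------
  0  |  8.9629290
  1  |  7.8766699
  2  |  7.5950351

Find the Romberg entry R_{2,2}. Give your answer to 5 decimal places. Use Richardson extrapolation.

Richardson extrapolation on the trapezoidal column (denominator 4−1=3):
R_{1,1} = 7.8766699 + (7.8766699 − 8.9629290)/3 = 7.5145835
R_{2,1} = 7.5950351 + (7.5950351 − 7.8766699)/3 = 7.5011568
R_{2,2} = 7.5011568 + (7.5011568 − 7.5145835)/15 = 7.5002617

7.50026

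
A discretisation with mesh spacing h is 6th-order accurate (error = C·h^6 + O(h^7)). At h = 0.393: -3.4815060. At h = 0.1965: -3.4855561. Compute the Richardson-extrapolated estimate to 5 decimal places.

-3.48562

Extrapolated value = (64·A(h/2) − A(h)) / (64 − 1)
= (64·(-3.4855561) − (-3.4815060)) / 63
= -219.5940844 / 63 = -3.4856204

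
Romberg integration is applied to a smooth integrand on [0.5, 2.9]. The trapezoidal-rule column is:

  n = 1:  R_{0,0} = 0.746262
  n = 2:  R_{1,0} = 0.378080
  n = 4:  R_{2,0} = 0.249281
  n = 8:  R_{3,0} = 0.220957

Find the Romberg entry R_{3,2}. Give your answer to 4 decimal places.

0.2119

Richardson extrapolation on the trapezoidal column (denominator 4−1=3):
R_{2,1} = (4·0.249281 − 0.378080) / 3 = 0.206348
R_{3,1} = (4·0.220957 − 0.249281) / 3 = 0.211516
R_{3,2} = (16·0.211516 − 0.206348) / 15 = 0.211861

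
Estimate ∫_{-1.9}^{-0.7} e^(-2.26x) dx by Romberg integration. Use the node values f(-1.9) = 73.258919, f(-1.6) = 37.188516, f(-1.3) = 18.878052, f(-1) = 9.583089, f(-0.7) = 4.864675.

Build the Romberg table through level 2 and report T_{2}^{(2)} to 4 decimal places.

30.2679

T_{0}^{(0)} (trapezoid, 1 panel, h=1.2000): 46.874156
T_{1}^{(0)} (trapezoid, 2 panels, h=0.6000): 34.763909
T_{2}^{(0)} (trapezoid, 4 panels, h=0.3000): 31.413436
T_{1}^{(1)} = 34.763909 + (34.763909 − 46.874156)/3 = 30.727160
T_{2}^{(1)} = 31.413436 + (31.413436 − 34.763909)/3 = 30.296612
T_{2}^{(2)} = 30.296612 + (30.296612 − 30.727160)/15 = 30.267909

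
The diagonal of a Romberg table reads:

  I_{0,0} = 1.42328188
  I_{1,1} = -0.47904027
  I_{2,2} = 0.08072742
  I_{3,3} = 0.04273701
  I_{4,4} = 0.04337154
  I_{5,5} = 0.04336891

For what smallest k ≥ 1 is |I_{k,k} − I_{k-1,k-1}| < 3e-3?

|I_{1,1} − I_{0,0}| = 1.90232215 ≥ 3e-3
|I_{2,2} − I_{1,1}| = 0.55976769 ≥ 3e-3
|I_{3,3} − I_{2,2}| = 0.03799041 ≥ 3e-3
|I_{4,4} − I_{3,3}| = 0.00063453 < 3e-3

k = 4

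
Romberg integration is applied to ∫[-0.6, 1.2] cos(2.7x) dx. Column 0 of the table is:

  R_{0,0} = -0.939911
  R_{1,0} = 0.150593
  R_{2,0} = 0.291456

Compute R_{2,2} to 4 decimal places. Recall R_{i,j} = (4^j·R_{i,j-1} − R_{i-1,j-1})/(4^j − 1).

R_{1,1} = 0.150593 + (0.150593 − (-0.939911))/3 = 0.514094
R_{2,1} = (4·0.291456 − 0.150593) / 3 = 0.338410
R_{2,2} = 0.338410 + (0.338410 − 0.514094)/15 = 0.326698

0.3267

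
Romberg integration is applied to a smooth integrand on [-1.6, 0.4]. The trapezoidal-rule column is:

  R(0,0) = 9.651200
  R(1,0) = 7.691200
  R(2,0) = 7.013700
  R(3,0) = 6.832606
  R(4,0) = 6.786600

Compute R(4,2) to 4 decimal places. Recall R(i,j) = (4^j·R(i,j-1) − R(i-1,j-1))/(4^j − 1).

6.7712

Richardson extrapolation on the trapezoidal column (denominator 4−1=3):
R(3,1) = 6.832606 + (6.832606 − 7.013700)/3 = 6.772241
R(4,1) = (4·6.786600 − 6.832606) / 3 = 6.771265
R(4,2) = (16·6.771265 − 6.772241) / 15 = 6.771200
(Column j=1 coincides with Simpson's rule on the same nodes.)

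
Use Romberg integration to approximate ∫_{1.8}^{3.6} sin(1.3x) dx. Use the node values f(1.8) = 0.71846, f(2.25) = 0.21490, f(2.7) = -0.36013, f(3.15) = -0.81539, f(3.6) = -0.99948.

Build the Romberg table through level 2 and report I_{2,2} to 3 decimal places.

I_{0,0} (trapezoid, 1 panel, h=1.8000): -0.25292
I_{1,0} (trapezoid, 2 panels, h=0.9000): -0.45058
I_{2,0} (trapezoid, 4 panels, h=0.4500): -0.49551
I_{1,1} = -0.45058 + (-0.45058 − (-0.25292))/3 = -0.51647
I_{2,1} = -0.49551 + (-0.49551 − (-0.45058))/3 = -0.51049
I_{2,2} = -0.51049 + (-0.51049 − (-0.51647))/15 = -0.51009

-0.510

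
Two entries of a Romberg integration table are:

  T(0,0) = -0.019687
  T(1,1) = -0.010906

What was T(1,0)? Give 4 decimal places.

From T(1,1) = (4·T(1,0) − T(0,0))/3, solve for T(1,0):
4·T(1,0) = 3·(-0.010906) + (-0.019687) = -0.052405
T(1,0) = -0.013101

-0.0131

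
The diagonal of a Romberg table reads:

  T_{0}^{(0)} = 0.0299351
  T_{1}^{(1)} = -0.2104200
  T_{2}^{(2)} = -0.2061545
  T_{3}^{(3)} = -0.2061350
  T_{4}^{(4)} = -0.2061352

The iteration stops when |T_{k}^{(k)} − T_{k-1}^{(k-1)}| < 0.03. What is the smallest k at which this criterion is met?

k = 2

|T_{1}^{(1)} − T_{0}^{(0)}| = 0.2403551 ≥ 0.03
|T_{2}^{(2)} − T_{1}^{(1)}| = 0.0042655 < 0.03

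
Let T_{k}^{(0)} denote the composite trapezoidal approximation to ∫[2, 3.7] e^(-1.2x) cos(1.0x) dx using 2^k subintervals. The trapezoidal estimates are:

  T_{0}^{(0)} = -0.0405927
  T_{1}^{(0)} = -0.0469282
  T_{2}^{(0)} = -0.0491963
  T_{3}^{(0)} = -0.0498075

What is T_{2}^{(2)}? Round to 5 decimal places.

Richardson extrapolation on the trapezoidal column (denominator 4−1=3):
T_{1}^{(1)} = -0.0469282 + (-0.0469282 − (-0.0405927))/3 = -0.0490400
T_{2}^{(1)} = (4·(-0.0491963) − (-0.0469282)) / 3 = -0.0499523
T_{2}^{(2)} = (16·(-0.0499523) − (-0.0490400)) / 15 = -0.0500131

-0.05001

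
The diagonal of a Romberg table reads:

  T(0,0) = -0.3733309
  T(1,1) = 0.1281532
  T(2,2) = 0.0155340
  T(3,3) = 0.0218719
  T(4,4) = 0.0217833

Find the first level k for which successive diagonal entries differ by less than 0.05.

k = 3

|T(1,1) − T(0,0)| = 0.5014841 ≥ 0.05
|T(2,2) − T(1,1)| = 0.1126192 ≥ 0.05
|T(3,3) − T(2,2)| = 0.0063379 < 0.05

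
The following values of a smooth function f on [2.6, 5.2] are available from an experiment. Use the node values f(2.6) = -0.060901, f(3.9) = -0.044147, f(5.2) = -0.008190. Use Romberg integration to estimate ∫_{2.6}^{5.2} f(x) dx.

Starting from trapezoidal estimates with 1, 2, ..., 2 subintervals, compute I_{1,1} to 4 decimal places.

-0.1065

I_{0,0} (trapezoid, 1 panel, h=2.6000): -0.089818
I_{1,0} (trapezoid, 2 panels, h=1.3000): -0.102300
I_{1,1} = -0.102300 + (-0.102300 − (-0.089818))/3 = -0.106461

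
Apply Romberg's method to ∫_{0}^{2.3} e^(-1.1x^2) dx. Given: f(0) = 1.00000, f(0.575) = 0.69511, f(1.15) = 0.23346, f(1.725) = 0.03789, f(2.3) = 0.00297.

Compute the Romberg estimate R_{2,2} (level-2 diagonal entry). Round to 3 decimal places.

R_{0,0} (trapezoid, 1 panel, h=2.3000): 1.15342
R_{1,0} (trapezoid, 2 panels, h=1.1500): 0.84519
R_{2,0} (trapezoid, 4 panels, h=0.5750): 0.84407
R_{1,1} = 0.84519 + (0.84519 − 1.15342)/3 = 0.74245
R_{2,1} = 0.84407 + (0.84407 − 0.84519)/3 = 0.84370
R_{2,2} = 0.84370 + (0.84370 − 0.74245)/15 = 0.85045

0.850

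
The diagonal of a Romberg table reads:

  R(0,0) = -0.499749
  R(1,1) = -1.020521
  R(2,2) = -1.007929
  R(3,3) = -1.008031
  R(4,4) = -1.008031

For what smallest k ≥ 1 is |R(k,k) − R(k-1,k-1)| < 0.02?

k = 2

|R(1,1) − R(0,0)| = 0.520772 ≥ 0.02
|R(2,2) − R(1,1)| = 0.012592 < 0.02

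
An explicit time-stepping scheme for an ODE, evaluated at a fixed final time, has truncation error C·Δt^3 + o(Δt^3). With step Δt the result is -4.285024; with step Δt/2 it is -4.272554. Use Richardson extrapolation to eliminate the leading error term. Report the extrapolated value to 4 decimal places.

The leading error scales as Δt^3; refining by a factor of 2 reduces it by 2^3 = 8.
Extrapolated value = (8·A(Δt/2) − A(Δt)) / (8 − 1)
= (8·(-4.272554) − (-4.285024)) / 7
= -29.895408 / 7 = -4.270773

-4.2708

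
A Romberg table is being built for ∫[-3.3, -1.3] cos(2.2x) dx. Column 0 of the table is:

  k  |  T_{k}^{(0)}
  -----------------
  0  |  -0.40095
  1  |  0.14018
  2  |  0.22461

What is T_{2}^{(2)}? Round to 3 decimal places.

0.248

T_{1}^{(1)} = (4·0.14018 − (-0.40095)) / 3 = 0.32056
T_{2}^{(1)} = (4·0.22461 − 0.14018) / 3 = 0.25275
T_{2}^{(2)} = (16·0.25275 − 0.32056) / 15 = 0.24823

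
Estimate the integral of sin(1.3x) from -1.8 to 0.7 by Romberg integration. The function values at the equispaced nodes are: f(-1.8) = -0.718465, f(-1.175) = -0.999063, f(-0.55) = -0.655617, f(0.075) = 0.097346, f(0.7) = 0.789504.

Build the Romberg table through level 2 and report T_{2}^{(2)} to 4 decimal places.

T_{0}^{(0)} (trapezoid, 1 panel, h=2.5000): 0.088799
T_{1}^{(0)} (trapezoid, 2 panels, h=1.2500): -0.775122
T_{2}^{(0)} (trapezoid, 4 panels, h=0.6250): -0.951134
T_{1}^{(1)} = -0.775122 + (-0.775122 − 0.088799)/3 = -1.063096
T_{2}^{(1)} = -0.951134 + (-0.951134 − (-0.775122))/3 = -1.009805
T_{2}^{(2)} = -1.009805 + (-1.009805 − (-1.063096))/15 = -1.006252

-1.0063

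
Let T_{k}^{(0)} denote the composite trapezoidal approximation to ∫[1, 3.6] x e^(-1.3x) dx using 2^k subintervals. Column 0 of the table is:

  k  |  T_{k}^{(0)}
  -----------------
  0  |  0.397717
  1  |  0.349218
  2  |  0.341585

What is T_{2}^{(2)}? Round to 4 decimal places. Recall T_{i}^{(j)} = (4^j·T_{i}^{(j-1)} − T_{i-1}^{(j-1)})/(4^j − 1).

0.3394

T_{1}^{(1)} = 0.349218 + (0.349218 − 0.397717)/3 = 0.333052
T_{2}^{(1)} = (4·0.341585 − 0.349218) / 3 = 0.339041
T_{2}^{(2)} = 0.339041 + (0.339041 − 0.333052)/15 = 0.339440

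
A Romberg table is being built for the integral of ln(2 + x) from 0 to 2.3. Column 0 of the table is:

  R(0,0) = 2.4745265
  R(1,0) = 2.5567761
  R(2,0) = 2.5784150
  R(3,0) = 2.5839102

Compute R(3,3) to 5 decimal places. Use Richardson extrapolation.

2.58575

Richardson extrapolation on the trapezoidal column (denominator 4−1=3):
R(1,1) = (4·2.5567761 − 2.4745265) / 3 = 2.5841926
R(2,1) = (4·2.5784150 − 2.5567761) / 3 = 2.5856280
R(3,1) = 2.5839102 + (2.5839102 − 2.5784150)/3 = 2.5857419
R(2,2) = 2.5856280 + (2.5856280 − 2.5841926)/15 = 2.5857237
R(3,2) = 2.5857419 + (2.5857419 − 2.5856280)/15 = 2.5857495
R(3,3) = (64·2.5857495 − 2.5857237) / 63 = 2.5857499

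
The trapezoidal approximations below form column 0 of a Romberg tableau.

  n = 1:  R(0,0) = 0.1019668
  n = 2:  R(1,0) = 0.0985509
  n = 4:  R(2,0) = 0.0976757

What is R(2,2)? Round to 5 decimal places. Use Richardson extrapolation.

0.09738

R(1,1) = 0.0985509 + (0.0985509 − 0.1019668)/3 = 0.0974123
R(2,1) = 0.0976757 + (0.0976757 − 0.0985509)/3 = 0.0973840
R(2,2) = (16·0.0973840 − 0.0974123) / 15 = 0.0973821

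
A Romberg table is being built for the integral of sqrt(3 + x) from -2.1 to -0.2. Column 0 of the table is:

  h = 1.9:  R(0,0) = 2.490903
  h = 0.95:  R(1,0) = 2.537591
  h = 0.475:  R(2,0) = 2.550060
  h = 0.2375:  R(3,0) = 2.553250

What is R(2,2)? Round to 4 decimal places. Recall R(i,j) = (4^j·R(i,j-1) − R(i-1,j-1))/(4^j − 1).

R(1,1) = (4·2.537591 − 2.490903) / 3 = 2.553154
R(2,1) = (4·2.550060 − 2.537591) / 3 = 2.554216
R(2,2) = 2.554216 + (2.554216 − 2.553154)/15 = 2.554287
(Column j=1 coincides with Simpson's rule on the same nodes.)

2.5543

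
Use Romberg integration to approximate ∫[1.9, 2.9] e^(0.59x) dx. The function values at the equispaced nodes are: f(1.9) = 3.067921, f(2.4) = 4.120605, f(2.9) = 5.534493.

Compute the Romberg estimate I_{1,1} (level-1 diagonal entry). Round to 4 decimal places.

I_{0,0} (trapezoid, 1 panel, h=1.0000): 4.301207
I_{1,0} (trapezoid, 2 panels, h=0.5000): 4.210906
I_{1,1} = 4.210906 + (4.210906 − 4.301207)/3 = 4.180806

4.1808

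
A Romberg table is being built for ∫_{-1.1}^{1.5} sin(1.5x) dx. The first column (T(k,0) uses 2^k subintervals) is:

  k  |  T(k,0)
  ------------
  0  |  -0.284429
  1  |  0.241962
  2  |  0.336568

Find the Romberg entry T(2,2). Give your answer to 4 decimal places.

0.3648

Richardson extrapolation on the trapezoidal column (denominator 4−1=3):
T(1,1) = (4·0.241962 − (-0.284429)) / 3 = 0.417426
T(2,1) = (4·0.336568 − 0.241962) / 3 = 0.368103
T(2,2) = (16·0.368103 − 0.417426) / 15 = 0.364815
(Column j=1 coincides with Simpson's rule on the same nodes.)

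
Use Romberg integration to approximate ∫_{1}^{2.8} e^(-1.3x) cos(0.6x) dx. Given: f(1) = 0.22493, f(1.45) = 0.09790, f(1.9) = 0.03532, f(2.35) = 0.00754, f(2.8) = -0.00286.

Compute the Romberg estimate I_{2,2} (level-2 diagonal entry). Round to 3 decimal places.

0.107

I_{0,0} (trapezoid, 1 panel, h=1.8000): 0.19986
I_{1,0} (trapezoid, 2 panels, h=0.9000): 0.13172
I_{2,0} (trapezoid, 4 panels, h=0.4500): 0.11331
I_{1,1} = 0.13172 + (0.13172 − 0.19986)/3 = 0.10901
I_{2,1} = 0.11331 + (0.11331 − 0.13172)/3 = 0.10717
I_{2,2} = 0.10717 + (0.10717 − 0.10901)/15 = 0.10705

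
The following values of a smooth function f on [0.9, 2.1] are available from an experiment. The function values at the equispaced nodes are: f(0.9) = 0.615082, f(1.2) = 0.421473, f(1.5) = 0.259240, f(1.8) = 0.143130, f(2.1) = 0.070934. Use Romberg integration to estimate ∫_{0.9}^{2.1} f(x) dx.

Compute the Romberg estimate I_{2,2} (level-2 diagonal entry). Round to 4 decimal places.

0.3464

I_{0,0} (trapezoid, 1 panel, h=1.2000): 0.411610
I_{1,0} (trapezoid, 2 panels, h=0.6000): 0.361349
I_{2,0} (trapezoid, 4 panels, h=0.3000): 0.350055
I_{1,1} = 0.361349 + (0.361349 − 0.411610)/3 = 0.344595
I_{2,1} = 0.350055 + (0.350055 − 0.361349)/3 = 0.346290
I_{2,2} = 0.346290 + (0.346290 − 0.344595)/15 = 0.346403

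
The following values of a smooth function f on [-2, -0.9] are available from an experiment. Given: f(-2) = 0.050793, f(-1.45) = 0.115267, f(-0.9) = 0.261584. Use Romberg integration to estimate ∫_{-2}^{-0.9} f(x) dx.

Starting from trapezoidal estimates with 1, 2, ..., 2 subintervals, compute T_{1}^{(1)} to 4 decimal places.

0.1418

T_{0}^{(0)} (trapezoid, 1 panel, h=1.1000): 0.171807
T_{1}^{(0)} (trapezoid, 2 panels, h=0.5500): 0.149301
T_{1}^{(1)} = 0.149301 + (0.149301 − 0.171807)/3 = 0.141799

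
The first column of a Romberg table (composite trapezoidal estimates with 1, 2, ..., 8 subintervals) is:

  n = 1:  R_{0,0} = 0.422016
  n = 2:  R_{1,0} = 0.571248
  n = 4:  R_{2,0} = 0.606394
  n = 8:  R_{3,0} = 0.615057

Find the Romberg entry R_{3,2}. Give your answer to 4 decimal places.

Richardson extrapolation on the trapezoidal column (denominator 4−1=3):
R_{2,1} = 0.606394 + (0.606394 − 0.571248)/3 = 0.618109
R_{3,1} = (4·0.615057 − 0.606394) / 3 = 0.617945
R_{3,2} = (16·0.617945 − 0.618109) / 15 = 0.617934

0.6179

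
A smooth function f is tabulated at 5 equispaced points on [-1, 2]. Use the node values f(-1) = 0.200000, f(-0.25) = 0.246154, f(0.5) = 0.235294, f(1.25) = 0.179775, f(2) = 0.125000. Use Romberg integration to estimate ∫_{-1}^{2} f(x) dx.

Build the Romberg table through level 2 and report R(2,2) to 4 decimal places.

0.6243

R(0,0) (trapezoid, 1 panel, h=3.0000): 0.487500
R(1,0) (trapezoid, 2 panels, h=1.5000): 0.596691
R(2,0) (trapezoid, 4 panels, h=0.7500): 0.617792
R(1,1) = 0.596691 + (0.596691 − 0.487500)/3 = 0.633088
R(2,1) = 0.617792 + (0.617792 − 0.596691)/3 = 0.624826
R(2,2) = 0.624826 + (0.624826 − 0.633088)/15 = 0.624275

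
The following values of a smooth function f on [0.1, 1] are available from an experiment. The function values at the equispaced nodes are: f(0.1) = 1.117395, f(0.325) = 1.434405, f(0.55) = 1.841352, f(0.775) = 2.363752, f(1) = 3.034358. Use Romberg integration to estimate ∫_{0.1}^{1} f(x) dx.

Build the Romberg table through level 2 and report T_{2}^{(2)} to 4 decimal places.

T_{0}^{(0)} (trapezoid, 1 panel, h=0.9000): 1.868289
T_{1}^{(0)} (trapezoid, 2 panels, h=0.4500): 1.762753
T_{2}^{(0)} (trapezoid, 4 panels, h=0.2250): 1.735962
T_{1}^{(1)} = 1.762753 + (1.762753 − 1.868289)/3 = 1.727574
T_{2}^{(1)} = 1.735962 + (1.735962 − 1.762753)/3 = 1.727032
T_{2}^{(2)} = 1.727032 + (1.727032 − 1.727574)/15 = 1.726996

1.7270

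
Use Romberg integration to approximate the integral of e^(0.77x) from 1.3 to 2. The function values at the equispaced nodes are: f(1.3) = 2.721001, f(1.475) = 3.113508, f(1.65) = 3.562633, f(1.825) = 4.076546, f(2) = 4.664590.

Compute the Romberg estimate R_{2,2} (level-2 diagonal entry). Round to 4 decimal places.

2.5241

R_{0,0} (trapezoid, 1 panel, h=0.7000): 2.584957
R_{1,0} (trapezoid, 2 panels, h=0.3500): 2.539400
R_{2,0} (trapezoid, 4 panels, h=0.1750): 2.527959
R_{1,1} = 2.539400 + (2.539400 − 2.584957)/3 = 2.524214
R_{2,1} = 2.527959 + (2.527959 − 2.539400)/3 = 2.524145
R_{2,2} = 2.524145 + (2.524145 − 2.524214)/15 = 2.524140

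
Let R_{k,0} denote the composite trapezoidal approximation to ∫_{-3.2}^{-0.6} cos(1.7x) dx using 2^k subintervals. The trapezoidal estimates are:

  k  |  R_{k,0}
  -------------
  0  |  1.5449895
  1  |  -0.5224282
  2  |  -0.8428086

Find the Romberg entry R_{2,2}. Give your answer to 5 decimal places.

Richardson extrapolation on the trapezoidal column (denominator 4−1=3):
R_{1,1} = (4·(-0.5224282) − 1.5449895) / 3 = -1.2115674
R_{2,1} = -0.8428086 + (-0.8428086 − (-0.5224282))/3 = -0.9496021
R_{2,2} = (16·(-0.9496021) − (-1.2115674)) / 15 = -0.9321377

-0.93214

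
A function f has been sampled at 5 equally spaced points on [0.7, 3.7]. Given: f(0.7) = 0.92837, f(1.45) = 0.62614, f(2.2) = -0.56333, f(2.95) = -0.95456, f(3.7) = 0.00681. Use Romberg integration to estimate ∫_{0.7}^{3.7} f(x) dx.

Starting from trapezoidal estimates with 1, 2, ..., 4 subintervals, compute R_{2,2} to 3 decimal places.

-0.357

R_{0,0} (trapezoid, 1 panel, h=3.0000): 1.40277
R_{1,0} (trapezoid, 2 panels, h=1.5000): -0.14361
R_{2,0} (trapezoid, 4 panels, h=0.7500): -0.31812
R_{1,1} = -0.14361 + (-0.14361 − 1.40277)/3 = -0.65907
R_{2,1} = -0.31812 + (-0.31812 − (-0.14361))/3 = -0.37629
R_{2,2} = -0.37629 + (-0.37629 − (-0.65907))/15 = -0.35744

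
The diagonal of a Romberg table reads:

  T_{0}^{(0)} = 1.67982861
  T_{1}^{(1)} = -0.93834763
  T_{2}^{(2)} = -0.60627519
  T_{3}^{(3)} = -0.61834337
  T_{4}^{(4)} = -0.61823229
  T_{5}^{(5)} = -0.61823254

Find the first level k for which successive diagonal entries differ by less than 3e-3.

k = 4

|T_{1}^{(1)} − T_{0}^{(0)}| = 2.61817624 ≥ 3e-3
|T_{2}^{(2)} − T_{1}^{(1)}| = 0.33207244 ≥ 3e-3
|T_{3}^{(3)} − T_{2}^{(2)}| = 0.01206818 ≥ 3e-3
|T_{4}^{(4)} − T_{3}^{(3)}| = 0.00011108 < 3e-3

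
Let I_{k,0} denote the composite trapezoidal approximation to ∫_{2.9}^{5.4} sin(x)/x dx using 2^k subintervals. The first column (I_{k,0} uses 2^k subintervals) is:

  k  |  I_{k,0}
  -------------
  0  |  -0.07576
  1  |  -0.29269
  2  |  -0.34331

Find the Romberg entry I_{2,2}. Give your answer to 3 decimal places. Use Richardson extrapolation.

Richardson extrapolation on the trapezoidal column (denominator 4−1=3):
I_{1,1} = -0.29269 + (-0.29269 − (-0.07576))/3 = -0.36500
I_{2,1} = (4·(-0.34331) − (-0.29269)) / 3 = -0.36018
I_{2,2} = (16·(-0.36018) − (-0.36500)) / 15 = -0.35986

-0.360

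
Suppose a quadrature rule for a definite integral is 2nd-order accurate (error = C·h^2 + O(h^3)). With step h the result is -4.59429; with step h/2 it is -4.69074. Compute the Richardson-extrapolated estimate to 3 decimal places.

-4.723

The leading error scales as h^2; refining by a factor of 2 reduces it by 2^2 = 4.
Extrapolated value = (4·A(h/2) − A(h)) / (4 − 1)
= (4·(-4.69074) − (-4.59429)) / 3
= -14.16867 / 3 = -4.72289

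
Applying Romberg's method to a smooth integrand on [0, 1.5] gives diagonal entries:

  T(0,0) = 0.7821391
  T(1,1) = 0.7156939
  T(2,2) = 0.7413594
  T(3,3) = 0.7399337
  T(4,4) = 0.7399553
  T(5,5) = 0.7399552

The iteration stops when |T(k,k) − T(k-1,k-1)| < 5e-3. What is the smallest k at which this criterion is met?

|T(1,1) − T(0,0)| = 0.0664452 ≥ 5e-3
|T(2,2) − T(1,1)| = 0.0256655 ≥ 5e-3
|T(3,3) − T(2,2)| = 0.0014257 < 5e-3

k = 3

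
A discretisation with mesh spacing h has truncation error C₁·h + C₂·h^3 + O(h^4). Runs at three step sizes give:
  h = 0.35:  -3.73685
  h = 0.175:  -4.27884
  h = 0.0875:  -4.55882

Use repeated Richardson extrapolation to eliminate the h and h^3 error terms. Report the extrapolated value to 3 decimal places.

First eliminate the h term (factor 2^1 = 2):
  B₁ = (2·(-4.27884) − (-3.73685))/1 = -4.82083
  B₂ = (2·(-4.55882) − (-4.27884))/1 = -4.83880
Then eliminate the h^3 term (factor 2^3 = 8):
  (8·(-4.83880) − (-4.82083))/7 = -4.84137

-4.841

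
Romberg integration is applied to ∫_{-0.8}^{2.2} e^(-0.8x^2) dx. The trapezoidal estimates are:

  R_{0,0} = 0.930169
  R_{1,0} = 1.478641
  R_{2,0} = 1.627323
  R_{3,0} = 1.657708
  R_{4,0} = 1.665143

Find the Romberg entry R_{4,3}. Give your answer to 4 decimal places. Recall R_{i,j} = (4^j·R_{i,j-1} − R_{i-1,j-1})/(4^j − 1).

1.6676

Richardson extrapolation on the trapezoidal column (denominator 4−1=3):
R_{2,1} = 1.627323 + (1.627323 − 1.478641)/3 = 1.676884
R_{3,1} = 1.657708 + (1.657708 − 1.627323)/3 = 1.667836
R_{4,1} = (4·1.665143 − 1.657708) / 3 = 1.667621
R_{3,2} = 1.667836 + (1.667836 − 1.676884)/15 = 1.667233
R_{4,2} = 1.667621 + (1.667621 − 1.667836)/15 = 1.667607
R_{4,3} = 1.667607 + (1.667607 − 1.667233)/63 = 1.667613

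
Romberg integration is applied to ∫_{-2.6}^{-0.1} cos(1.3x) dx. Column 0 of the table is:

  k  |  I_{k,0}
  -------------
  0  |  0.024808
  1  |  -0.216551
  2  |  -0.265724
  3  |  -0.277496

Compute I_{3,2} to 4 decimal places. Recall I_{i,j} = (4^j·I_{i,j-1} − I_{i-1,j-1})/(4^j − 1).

-0.2814

I_{2,1} = -0.265724 + (-0.265724 − (-0.216551))/3 = -0.282115
I_{3,1} = (4·(-0.277496) − (-0.265724)) / 3 = -0.281420
I_{3,2} = -0.281420 + (-0.281420 − (-0.282115))/15 = -0.281374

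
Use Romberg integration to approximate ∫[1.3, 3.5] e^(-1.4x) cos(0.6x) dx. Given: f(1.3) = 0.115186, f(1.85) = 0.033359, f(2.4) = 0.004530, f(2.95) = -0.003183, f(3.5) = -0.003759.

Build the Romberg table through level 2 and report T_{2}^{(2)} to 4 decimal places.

T_{0}^{(0)} (trapezoid, 1 panel, h=2.2000): 0.122570
T_{1}^{(0)} (trapezoid, 2 panels, h=1.1000): 0.066268
T_{2}^{(0)} (trapezoid, 4 panels, h=0.5500): 0.049731
T_{1}^{(1)} = 0.066268 + (0.066268 − 0.122570)/3 = 0.047501
T_{2}^{(1)} = 0.049731 + (0.049731 − 0.066268)/3 = 0.044219
T_{2}^{(2)} = 0.044219 + (0.044219 − 0.047501)/15 = 0.044000

0.0440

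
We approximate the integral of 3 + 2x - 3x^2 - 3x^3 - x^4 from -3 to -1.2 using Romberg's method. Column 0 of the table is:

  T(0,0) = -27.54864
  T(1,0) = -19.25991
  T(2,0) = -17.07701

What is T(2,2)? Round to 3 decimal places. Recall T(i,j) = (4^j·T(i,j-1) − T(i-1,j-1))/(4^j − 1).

T(1,1) = -19.25991 + (-19.25991 − (-27.54864))/3 = -16.49700
T(2,1) = -17.07701 + (-17.07701 − (-19.25991))/3 = -16.34938
T(2,2) = -16.34938 + (-16.34938 − (-16.49700))/15 = -16.33954

-16.340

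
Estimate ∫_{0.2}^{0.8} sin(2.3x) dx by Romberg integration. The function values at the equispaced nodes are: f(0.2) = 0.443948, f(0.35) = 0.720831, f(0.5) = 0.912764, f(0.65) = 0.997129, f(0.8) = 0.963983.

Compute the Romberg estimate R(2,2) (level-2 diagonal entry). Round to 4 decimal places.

0.5052

R(0,0) (trapezoid, 1 panel, h=0.6000): 0.422379
R(1,0) (trapezoid, 2 panels, h=0.3000): 0.485019
R(2,0) (trapezoid, 4 panels, h=0.1500): 0.500203
R(1,1) = 0.485019 + (0.485019 − 0.422379)/3 = 0.505899
R(2,1) = 0.500203 + (0.500203 − 0.485019)/3 = 0.505264
R(2,2) = 0.505264 + (0.505264 − 0.505899)/15 = 0.505222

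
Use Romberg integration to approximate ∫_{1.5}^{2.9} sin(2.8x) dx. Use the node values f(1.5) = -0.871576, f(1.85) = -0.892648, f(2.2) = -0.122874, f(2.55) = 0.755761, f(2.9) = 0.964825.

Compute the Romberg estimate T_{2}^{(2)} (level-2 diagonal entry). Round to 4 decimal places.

-0.0809

T_{0}^{(0)} (trapezoid, 1 panel, h=1.4000): 0.065274
T_{1}^{(0)} (trapezoid, 2 panels, h=0.7000): -0.053375
T_{2}^{(0)} (trapezoid, 4 panels, h=0.3500): -0.074598
T_{1}^{(1)} = -0.053375 + (-0.053375 − 0.065274)/3 = -0.092925
T_{2}^{(1)} = -0.074598 + (-0.074598 − (-0.053375))/3 = -0.081672
T_{2}^{(2)} = -0.081672 + (-0.081672 − (-0.092925))/15 = -0.080922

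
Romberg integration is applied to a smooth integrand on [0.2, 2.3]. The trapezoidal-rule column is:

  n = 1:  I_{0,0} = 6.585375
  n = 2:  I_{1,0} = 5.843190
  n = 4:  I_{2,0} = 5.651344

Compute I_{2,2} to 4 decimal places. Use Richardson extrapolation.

I_{1,1} = (4·5.843190 − 6.585375) / 3 = 5.595795
I_{2,1} = 5.651344 + (5.651344 − 5.843190)/3 = 5.587395
I_{2,2} = (16·5.587395 − 5.595795) / 15 = 5.586835
(Column j=1 coincides with Simpson's rule on the same nodes.)

5.5868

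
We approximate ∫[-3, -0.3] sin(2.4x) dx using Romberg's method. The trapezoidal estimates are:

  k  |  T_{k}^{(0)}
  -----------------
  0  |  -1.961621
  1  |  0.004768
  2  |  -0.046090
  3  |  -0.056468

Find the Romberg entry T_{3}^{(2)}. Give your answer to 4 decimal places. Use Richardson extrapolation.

T_{2}^{(1)} = (4·(-0.046090) − 0.004768) / 3 = -0.063043
T_{3}^{(1)} = -0.056468 + (-0.056468 − (-0.046090))/3 = -0.059927
T_{3}^{(2)} = (16·(-0.059927) − (-0.063043)) / 15 = -0.059719

-0.0597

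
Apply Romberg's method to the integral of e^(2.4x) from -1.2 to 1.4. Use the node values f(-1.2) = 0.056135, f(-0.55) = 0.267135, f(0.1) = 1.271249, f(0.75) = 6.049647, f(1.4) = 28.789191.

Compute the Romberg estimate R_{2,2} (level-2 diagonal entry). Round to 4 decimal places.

12.1134

R_{0,0} (trapezoid, 1 panel, h=2.6000): 37.498924
R_{1,0} (trapezoid, 2 panels, h=1.3000): 20.402086
R_{2,0} (trapezoid, 4 panels, h=0.6500): 14.306951
R_{1,1} = 20.402086 + (20.402086 − 37.498924)/3 = 14.703140
R_{2,1} = 14.306951 + (14.306951 − 20.402086)/3 = 12.275239
R_{2,2} = 12.275239 + (12.275239 − 14.703140)/15 = 12.113379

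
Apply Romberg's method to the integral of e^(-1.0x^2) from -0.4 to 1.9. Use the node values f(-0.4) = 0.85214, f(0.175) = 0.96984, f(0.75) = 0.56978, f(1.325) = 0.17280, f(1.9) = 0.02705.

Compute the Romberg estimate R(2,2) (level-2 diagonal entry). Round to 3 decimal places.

1.266

R(0,0) (trapezoid, 1 panel, h=2.3000): 1.01107
R(1,0) (trapezoid, 2 panels, h=1.1500): 1.16078
R(2,0) (trapezoid, 4 panels, h=0.5750): 1.23741
R(1,1) = 1.16078 + (1.16078 − 1.01107)/3 = 1.21068
R(2,1) = 1.23741 + (1.23741 − 1.16078)/3 = 1.26295
R(2,2) = 1.26295 + (1.26295 − 1.21068)/15 = 1.26643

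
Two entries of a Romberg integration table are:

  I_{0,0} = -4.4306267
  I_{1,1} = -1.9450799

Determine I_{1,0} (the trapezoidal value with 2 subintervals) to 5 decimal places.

-2.56647

From I_{1,1} = (4·I_{1,0} − I_{0,0})/3, solve for I_{1,0}:
4·I_{1,0} = 3·(-1.9450799) + (-4.4306267) = -10.2658664
I_{1,0} = -2.5664666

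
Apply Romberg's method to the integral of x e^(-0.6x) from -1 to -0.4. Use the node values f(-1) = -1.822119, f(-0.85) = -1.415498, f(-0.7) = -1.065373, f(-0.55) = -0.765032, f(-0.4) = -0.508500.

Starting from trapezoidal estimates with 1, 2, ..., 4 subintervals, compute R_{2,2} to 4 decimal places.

-0.6592

R_{0,0} (trapezoid, 1 panel, h=0.6000): -0.699186
R_{1,0} (trapezoid, 2 panels, h=0.3000): -0.669205
R_{2,0} (trapezoid, 4 panels, h=0.1500): -0.661682
R_{1,1} = -0.669205 + (-0.669205 − (-0.699186))/3 = -0.659211
R_{2,1} = -0.661682 + (-0.661682 − (-0.669205))/3 = -0.659174
R_{2,2} = -0.659174 + (-0.659174 − (-0.659211))/15 = -0.659172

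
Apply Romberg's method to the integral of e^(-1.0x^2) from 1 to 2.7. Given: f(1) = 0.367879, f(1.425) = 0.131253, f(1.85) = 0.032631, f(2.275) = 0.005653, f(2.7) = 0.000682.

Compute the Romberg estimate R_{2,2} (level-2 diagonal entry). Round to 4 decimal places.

0.1389

R_{0,0} (trapezoid, 1 panel, h=1.7000): 0.313277
R_{1,0} (trapezoid, 2 panels, h=0.8500): 0.184375
R_{2,0} (trapezoid, 4 panels, h=0.4250): 0.150372
R_{1,1} = 0.184375 + (0.184375 − 0.313277)/3 = 0.141408
R_{2,1} = 0.150372 + (0.150372 − 0.184375)/3 = 0.139038
R_{2,2} = 0.139038 + (0.139038 − 0.141408)/15 = 0.138880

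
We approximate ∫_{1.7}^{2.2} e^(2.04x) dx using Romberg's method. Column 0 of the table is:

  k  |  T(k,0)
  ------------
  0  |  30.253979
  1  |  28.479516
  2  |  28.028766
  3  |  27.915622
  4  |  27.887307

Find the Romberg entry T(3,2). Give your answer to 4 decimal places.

27.8779

Richardson extrapolation on the trapezoidal column (denominator 4−1=3):
T(2,1) = 28.028766 + (28.028766 − 28.479516)/3 = 27.878516
T(3,1) = (4·27.915622 − 28.028766) / 3 = 27.877907
T(3,2) = 27.877907 + (27.877907 − 27.878516)/15 = 27.877866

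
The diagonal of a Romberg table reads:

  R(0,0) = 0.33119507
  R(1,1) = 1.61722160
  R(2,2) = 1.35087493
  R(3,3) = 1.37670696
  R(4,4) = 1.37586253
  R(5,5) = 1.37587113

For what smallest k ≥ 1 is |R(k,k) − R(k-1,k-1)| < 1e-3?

k = 4

|R(1,1) − R(0,0)| = 1.28602653 ≥ 1e-3
|R(2,2) − R(1,1)| = 0.26634667 ≥ 1e-3
|R(3,3) − R(2,2)| = 0.02583203 ≥ 1e-3
|R(4,4) − R(3,3)| = 0.00084443 < 1e-3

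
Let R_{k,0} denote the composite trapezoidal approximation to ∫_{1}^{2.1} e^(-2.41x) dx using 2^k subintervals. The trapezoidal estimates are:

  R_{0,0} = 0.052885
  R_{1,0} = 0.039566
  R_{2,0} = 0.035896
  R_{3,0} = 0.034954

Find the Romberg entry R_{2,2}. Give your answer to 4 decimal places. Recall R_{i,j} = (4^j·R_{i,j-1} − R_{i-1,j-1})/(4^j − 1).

0.0346

R_{1,1} = (4·0.039566 − 0.052885) / 3 = 0.035126
R_{2,1} = 0.035896 + (0.035896 − 0.039566)/3 = 0.034673
R_{2,2} = (16·0.034673 − 0.035126) / 15 = 0.034643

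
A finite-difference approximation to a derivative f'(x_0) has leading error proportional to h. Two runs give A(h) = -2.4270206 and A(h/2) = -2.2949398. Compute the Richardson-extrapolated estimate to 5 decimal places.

The leading error scales as h; refining by a factor of 2 reduces it by 2^1 = 2.
Extrapolated value = (2·A(h/2) − A(h)) / (2 − 1)
= (2·(-2.2949398) − (-2.4270206)) / 1
= -2.1628590 / 1 = -2.1628590

-2.16286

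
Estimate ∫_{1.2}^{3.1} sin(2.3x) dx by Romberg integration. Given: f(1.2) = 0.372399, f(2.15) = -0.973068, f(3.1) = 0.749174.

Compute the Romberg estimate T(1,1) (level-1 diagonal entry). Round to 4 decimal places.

T(0,0) (trapezoid, 1 panel, h=1.9000): 1.065494
T(1,0) (trapezoid, 2 panels, h=0.9500): -0.391667
T(1,1) = -0.391667 + (-0.391667 − 1.065494)/3 = -0.877387

-0.8774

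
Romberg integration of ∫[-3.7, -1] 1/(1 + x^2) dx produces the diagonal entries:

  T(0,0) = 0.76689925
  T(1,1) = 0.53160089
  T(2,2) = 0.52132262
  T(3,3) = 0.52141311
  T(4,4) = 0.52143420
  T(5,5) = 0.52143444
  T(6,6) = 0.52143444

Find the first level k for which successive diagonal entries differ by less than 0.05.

k = 2

|T(1,1) − T(0,0)| = 0.23529836 ≥ 0.05
|T(2,2) − T(1,1)| = 0.01027827 < 0.05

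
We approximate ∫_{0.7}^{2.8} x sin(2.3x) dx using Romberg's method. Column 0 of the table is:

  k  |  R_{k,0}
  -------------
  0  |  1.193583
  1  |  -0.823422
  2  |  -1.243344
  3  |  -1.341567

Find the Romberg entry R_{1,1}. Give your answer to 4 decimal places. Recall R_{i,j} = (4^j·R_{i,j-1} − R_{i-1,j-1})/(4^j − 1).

-1.4958

R_{1,1} = (4·(-0.823422) − 1.193583) / 3 = -1.495757
(Column j=1 coincides with Simpson's rule on the same nodes.)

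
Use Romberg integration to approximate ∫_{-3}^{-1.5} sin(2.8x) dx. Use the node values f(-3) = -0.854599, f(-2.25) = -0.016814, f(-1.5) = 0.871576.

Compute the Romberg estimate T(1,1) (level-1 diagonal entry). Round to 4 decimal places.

-0.0126

T(0,0) (trapezoid, 1 panel, h=1.5000): 0.012733
T(1,0) (trapezoid, 2 panels, h=0.7500): -0.006244
T(1,1) = -0.006244 + (-0.006244 − 0.012733)/3 = -0.012570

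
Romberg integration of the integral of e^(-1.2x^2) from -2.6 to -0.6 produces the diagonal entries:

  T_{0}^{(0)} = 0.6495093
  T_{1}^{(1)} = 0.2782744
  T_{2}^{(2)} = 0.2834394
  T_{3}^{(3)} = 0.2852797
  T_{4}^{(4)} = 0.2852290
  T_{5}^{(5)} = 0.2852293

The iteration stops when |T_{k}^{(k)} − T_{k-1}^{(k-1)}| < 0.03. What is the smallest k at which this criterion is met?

k = 2

|T_{1}^{(1)} − T_{0}^{(0)}| = 0.3712349 ≥ 0.03
|T_{2}^{(2)} − T_{1}^{(1)}| = 0.0051650 < 0.03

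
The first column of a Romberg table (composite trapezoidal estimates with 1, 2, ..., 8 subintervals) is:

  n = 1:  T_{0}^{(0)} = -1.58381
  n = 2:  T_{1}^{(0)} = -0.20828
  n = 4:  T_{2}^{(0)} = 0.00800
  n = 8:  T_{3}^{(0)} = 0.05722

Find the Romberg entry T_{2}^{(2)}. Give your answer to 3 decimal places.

Richardson extrapolation on the trapezoidal column (denominator 4−1=3):
T_{1}^{(1)} = -0.20828 + (-0.20828 − (-1.58381))/3 = 0.25023
T_{2}^{(1)} = 0.00800 + (0.00800 − (-0.20828))/3 = 0.08009
T_{2}^{(2)} = (16·0.08009 − 0.25023) / 15 = 0.06875
(Column j=1 coincides with Simpson's rule on the same nodes.)

0.069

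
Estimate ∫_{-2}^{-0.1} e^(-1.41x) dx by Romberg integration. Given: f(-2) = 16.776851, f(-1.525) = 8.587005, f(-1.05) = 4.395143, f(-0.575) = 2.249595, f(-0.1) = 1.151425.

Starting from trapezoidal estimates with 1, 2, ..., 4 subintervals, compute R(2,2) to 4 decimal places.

11.0836

R(0,0) (trapezoid, 1 panel, h=1.9000): 17.031862
R(1,0) (trapezoid, 2 panels, h=0.9500): 12.691317
R(2,0) (trapezoid, 4 panels, h=0.4750): 11.493043
R(1,1) = 12.691317 + (12.691317 − 17.031862)/3 = 11.244469
R(2,1) = 11.493043 + (11.493043 − 12.691317)/3 = 11.093618
R(2,2) = 11.093618 + (11.093618 − 11.244469)/15 = 11.083561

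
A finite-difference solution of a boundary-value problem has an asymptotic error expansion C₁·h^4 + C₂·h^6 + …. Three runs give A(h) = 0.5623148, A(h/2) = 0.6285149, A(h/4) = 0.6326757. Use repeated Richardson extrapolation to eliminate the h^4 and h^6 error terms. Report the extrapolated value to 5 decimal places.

First eliminate the h^4 term (factor 2^4 = 16):
  B₁ = (16·0.6285149 − 0.5623148)/15 = 0.6329282
  B₂ = (16·0.6326757 − 0.6285149)/15 = 0.6329531
Then eliminate the h^6 term (factor 2^6 = 64):
  (64·0.6329531 − 0.6329282)/63 = 0.6329535

0.63295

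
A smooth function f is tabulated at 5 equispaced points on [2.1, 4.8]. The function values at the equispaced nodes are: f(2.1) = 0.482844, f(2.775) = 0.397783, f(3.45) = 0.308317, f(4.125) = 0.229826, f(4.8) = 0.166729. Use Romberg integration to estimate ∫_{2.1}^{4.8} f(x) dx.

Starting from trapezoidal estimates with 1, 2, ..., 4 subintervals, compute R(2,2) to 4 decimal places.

0.8499

R(0,0) (trapezoid, 1 panel, h=2.7000): 0.876924
R(1,0) (trapezoid, 2 panels, h=1.3500): 0.854690
R(2,0) (trapezoid, 4 panels, h=0.6750): 0.850981
R(1,1) = 0.854690 + (0.854690 − 0.876924)/3 = 0.847279
R(2,1) = 0.850981 + (0.850981 − 0.854690)/3 = 0.849745
R(2,2) = 0.849745 + (0.849745 − 0.847279)/15 = 0.849909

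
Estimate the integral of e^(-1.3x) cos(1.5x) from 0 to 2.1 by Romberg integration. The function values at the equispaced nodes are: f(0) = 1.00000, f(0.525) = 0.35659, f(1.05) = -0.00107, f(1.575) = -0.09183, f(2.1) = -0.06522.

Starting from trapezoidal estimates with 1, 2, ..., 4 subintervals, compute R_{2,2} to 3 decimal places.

0.350

R_{0,0} (trapezoid, 1 panel, h=2.1000): 0.98152
R_{1,0} (trapezoid, 2 panels, h=1.0500): 0.48964
R_{2,0} (trapezoid, 4 panels, h=0.5250): 0.38382
R_{1,1} = 0.48964 + (0.48964 − 0.98152)/3 = 0.32568
R_{2,1} = 0.38382 + (0.38382 − 0.48964)/3 = 0.34855
R_{2,2} = 0.34855 + (0.34855 − 0.32568)/15 = 0.35007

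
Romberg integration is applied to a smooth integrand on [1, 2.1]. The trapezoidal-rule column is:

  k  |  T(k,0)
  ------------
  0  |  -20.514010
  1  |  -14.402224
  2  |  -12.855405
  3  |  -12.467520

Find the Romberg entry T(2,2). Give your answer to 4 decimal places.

-12.3381

T(1,1) = (4·(-14.402224) − (-20.514010)) / 3 = -12.364962
T(2,1) = -12.855405 + (-12.855405 − (-14.402224))/3 = -12.339799
T(2,2) = -12.339799 + (-12.339799 − (-12.364962))/15 = -12.338121
(Column j=1 coincides with Simpson's rule on the same nodes.)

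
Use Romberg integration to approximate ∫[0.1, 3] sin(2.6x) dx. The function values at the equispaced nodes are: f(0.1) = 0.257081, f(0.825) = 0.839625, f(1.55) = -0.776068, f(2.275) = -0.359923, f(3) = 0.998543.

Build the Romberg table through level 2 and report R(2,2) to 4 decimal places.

0.4778

R(0,0) (trapezoid, 1 panel, h=2.9000): 1.820655
R(1,0) (trapezoid, 2 panels, h=1.4500): -0.214971
R(2,0) (trapezoid, 4 panels, h=0.7250): 0.240298
R(1,1) = -0.214971 + (-0.214971 − 1.820655)/3 = -0.893513
R(2,1) = 0.240298 + (0.240298 − (-0.214971))/3 = 0.392054
R(2,2) = 0.392054 + (0.392054 − (-0.893513))/15 = 0.477758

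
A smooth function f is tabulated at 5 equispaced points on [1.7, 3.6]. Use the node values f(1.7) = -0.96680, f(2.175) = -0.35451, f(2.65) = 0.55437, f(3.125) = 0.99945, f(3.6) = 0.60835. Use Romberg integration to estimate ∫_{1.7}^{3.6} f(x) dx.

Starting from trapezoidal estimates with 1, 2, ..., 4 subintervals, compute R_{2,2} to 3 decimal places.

R_{0,0} (trapezoid, 1 panel, h=1.9000): -0.34053
R_{1,0} (trapezoid, 2 panels, h=0.9500): 0.35639
R_{2,0} (trapezoid, 4 panels, h=0.4750): 0.48454
R_{1,1} = 0.35639 + (0.35639 − (-0.34053))/3 = 0.58870
R_{2,1} = 0.48454 + (0.48454 − 0.35639)/3 = 0.52726
R_{2,2} = 0.52726 + (0.52726 − 0.58870)/15 = 0.52316

0.523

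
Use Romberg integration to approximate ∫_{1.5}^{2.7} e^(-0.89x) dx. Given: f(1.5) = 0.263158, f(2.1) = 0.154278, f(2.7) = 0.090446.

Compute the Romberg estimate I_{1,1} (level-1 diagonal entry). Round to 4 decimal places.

0.1941

I_{0,0} (trapezoid, 1 panel, h=1.2000): 0.212162
I_{1,0} (trapezoid, 2 panels, h=0.6000): 0.198648
I_{1,1} = 0.198648 + (0.198648 − 0.212162)/3 = 0.194143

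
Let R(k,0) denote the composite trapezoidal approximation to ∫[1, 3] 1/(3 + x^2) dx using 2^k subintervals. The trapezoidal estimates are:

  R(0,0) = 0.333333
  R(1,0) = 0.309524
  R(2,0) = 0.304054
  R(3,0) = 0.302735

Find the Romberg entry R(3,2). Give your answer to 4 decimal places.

0.3023

R(2,1) = (4·0.304054 − 0.309524) / 3 = 0.302231
R(3,1) = 0.302735 + (0.302735 − 0.304054)/3 = 0.302295
R(3,2) = (16·0.302295 − 0.302231) / 15 = 0.302299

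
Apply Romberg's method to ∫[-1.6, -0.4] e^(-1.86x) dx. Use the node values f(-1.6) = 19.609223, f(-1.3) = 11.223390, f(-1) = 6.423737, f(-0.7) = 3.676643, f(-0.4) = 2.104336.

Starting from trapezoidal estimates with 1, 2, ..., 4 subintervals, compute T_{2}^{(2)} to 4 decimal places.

T_{0}^{(0)} (trapezoid, 1 panel, h=1.2000): 13.028135
T_{1}^{(0)} (trapezoid, 2 panels, h=0.6000): 10.368310
T_{2}^{(0)} (trapezoid, 4 panels, h=0.3000): 9.654165
T_{1}^{(1)} = 10.368310 + (10.368310 − 13.028135)/3 = 9.481702
T_{2}^{(1)} = 9.654165 + (9.654165 − 10.368310)/3 = 9.416117
T_{2}^{(2)} = 9.416117 + (9.416117 − 9.481702)/15 = 9.411745

9.4117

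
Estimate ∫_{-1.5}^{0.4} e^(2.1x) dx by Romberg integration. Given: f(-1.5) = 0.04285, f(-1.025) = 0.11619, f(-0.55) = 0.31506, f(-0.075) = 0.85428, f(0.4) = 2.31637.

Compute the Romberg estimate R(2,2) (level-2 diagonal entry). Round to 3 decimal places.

R(0,0) (trapezoid, 1 panel, h=1.9000): 2.24126
R(1,0) (trapezoid, 2 panels, h=0.9500): 1.41994
R(2,0) (trapezoid, 4 panels, h=0.4750): 1.17094
R(1,1) = 1.41994 + (1.41994 − 2.24126)/3 = 1.14617
R(2,1) = 1.17094 + (1.17094 − 1.41994)/3 = 1.08794
R(2,2) = 1.08794 + (1.08794 − 1.14617)/15 = 1.08406

1.084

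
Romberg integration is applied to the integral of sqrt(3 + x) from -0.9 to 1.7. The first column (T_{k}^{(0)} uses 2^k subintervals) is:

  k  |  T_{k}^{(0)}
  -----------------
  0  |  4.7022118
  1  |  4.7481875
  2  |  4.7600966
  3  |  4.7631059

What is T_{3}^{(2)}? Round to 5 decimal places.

4.76411

T_{2}^{(1)} = 4.7600966 + (4.7600966 − 4.7481875)/3 = 4.7640663
T_{3}^{(1)} = 4.7631059 + (4.7631059 − 4.7600966)/3 = 4.7641090
T_{3}^{(2)} = 4.7641090 + (4.7641090 − 4.7640663)/15 = 4.7641118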